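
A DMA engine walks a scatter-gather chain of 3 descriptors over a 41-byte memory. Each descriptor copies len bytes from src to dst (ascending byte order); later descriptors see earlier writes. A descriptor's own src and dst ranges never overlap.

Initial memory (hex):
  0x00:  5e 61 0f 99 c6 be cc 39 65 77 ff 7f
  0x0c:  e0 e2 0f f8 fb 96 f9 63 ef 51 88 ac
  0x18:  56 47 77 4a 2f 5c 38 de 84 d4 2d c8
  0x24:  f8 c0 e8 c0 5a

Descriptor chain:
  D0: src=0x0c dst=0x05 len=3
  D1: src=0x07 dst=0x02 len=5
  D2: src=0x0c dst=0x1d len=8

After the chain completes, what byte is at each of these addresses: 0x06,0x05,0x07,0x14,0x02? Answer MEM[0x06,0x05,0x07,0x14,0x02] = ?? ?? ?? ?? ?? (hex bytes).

MEM[0x06,0x05,0x07,0x14,0x02] = 7f ff 0f ef 0f

#0 dst[0x05+3] := {0xe0,0xe2,0x0f}
#1 dst[0x02+5] := {0x0f,0x65,0x77,0xff,0x7f}
#2 dst[0x1d+8] := {0xe0,0xe2,0x0f,0xf8,0xfb,0x96,0xf9,0x63}
query mem[0x06]=0x7f, mem[0x05]=0xff, mem[0x07]=0x0f, mem[0x14]=0xef, mem[0x02]=0x0f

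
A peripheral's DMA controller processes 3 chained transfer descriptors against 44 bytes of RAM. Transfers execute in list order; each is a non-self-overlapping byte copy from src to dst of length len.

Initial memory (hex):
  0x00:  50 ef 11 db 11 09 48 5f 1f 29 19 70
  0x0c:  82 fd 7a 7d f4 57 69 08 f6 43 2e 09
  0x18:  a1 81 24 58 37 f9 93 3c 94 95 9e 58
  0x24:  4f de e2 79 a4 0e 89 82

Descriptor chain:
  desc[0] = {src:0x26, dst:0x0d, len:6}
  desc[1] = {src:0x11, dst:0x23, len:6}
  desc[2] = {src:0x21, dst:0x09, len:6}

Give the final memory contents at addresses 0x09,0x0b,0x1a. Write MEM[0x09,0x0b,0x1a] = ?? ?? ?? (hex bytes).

#0 dst[0x0d+6] := {0xe2,0x79,0xa4,0x0e,0x89,0x82}
#1 dst[0x23+6] := {0x89,0x82,0x08,0xf6,0x43,0x2e}
#2 dst[0x09+6] := {0x95,0x9e,0x89,0x82,0x08,0xf6}
query mem[0x09]=0x95, mem[0x0b]=0x89, mem[0x1a]=0x24

MEM[0x09,0x0b,0x1a] = 95 89 24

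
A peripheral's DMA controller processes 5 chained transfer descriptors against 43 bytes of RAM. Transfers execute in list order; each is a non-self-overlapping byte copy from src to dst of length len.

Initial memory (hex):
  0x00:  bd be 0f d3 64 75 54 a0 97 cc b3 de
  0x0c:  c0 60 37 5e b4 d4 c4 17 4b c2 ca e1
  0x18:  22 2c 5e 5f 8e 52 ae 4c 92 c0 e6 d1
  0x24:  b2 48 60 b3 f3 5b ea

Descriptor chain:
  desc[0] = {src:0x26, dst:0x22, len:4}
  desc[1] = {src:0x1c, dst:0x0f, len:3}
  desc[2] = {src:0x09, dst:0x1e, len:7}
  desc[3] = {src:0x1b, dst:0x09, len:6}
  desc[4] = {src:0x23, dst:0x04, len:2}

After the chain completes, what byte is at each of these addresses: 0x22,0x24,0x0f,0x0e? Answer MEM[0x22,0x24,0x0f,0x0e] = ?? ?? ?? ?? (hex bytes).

MEM[0x22,0x24,0x0f,0x0e] = 60 8e 8e de

  after D0: wrote 4B at 0x22 = 60b3f35b
  after D1: wrote 3B at 0x0f = 8e52ae
  after D2: wrote 7B at 0x1e = ccb3dec060378e
  after D3: wrote 6B at 0x09 = 5f8e52ccb3de
  after D4: wrote 2B at 0x04 = 378e
query mem[0x22]=0x60, mem[0x24]=0x8e, mem[0x0f]=0x8e, mem[0x0e]=0xde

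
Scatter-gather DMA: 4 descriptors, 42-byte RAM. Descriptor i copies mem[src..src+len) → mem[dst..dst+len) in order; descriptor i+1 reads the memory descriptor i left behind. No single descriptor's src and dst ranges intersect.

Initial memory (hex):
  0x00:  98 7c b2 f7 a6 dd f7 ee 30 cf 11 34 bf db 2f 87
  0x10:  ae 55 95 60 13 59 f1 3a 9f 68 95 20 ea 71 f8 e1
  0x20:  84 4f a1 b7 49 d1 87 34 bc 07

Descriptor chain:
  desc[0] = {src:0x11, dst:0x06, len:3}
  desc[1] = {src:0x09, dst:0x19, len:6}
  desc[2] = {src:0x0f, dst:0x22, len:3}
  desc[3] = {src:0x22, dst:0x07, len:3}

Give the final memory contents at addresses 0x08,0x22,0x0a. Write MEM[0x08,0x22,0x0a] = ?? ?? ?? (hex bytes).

MEM[0x08,0x22,0x0a] = ae 87 11

D0: mem[0x06..0x08] <- [55 95 60]
D1: mem[0x19..0x1e] <- [cf 11 34 bf db 2f]
D2: mem[0x22..0x24] <- [87 ae 55]
D3: mem[0x07..0x09] <- [87 ae 55]
query mem[0x08]=0xae, mem[0x22]=0x87, mem[0x0a]=0x11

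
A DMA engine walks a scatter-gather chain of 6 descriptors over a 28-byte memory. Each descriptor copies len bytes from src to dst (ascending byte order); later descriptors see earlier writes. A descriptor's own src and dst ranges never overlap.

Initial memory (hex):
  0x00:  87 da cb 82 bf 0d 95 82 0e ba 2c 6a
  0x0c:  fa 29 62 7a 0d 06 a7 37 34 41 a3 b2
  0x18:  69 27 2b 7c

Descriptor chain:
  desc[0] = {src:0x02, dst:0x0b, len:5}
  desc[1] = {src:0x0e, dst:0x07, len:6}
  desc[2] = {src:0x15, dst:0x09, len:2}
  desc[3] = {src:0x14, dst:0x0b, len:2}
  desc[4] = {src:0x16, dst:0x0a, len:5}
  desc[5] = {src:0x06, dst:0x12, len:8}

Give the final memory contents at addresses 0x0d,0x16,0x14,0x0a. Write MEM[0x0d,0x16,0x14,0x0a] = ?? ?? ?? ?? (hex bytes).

#0 dst[0x0b+5] := {0xcb,0x82,0xbf,0x0d,0x95}
#1 dst[0x07+6] := {0x0d,0x95,0x0d,0x06,0xa7,0x37}
#2 dst[0x09+2] := {0x41,0xa3}
#3 dst[0x0b+2] := {0x34,0x41}
#4 dst[0x0a+5] := {0xa3,0xb2,0x69,0x27,0x2b}
#5 dst[0x12+8] := {0x95,0x0d,0x95,0x41,0xa3,0xb2,0x69,0x27}
query mem[0x0d]=0x27, mem[0x16]=0xa3, mem[0x14]=0x95, mem[0x0a]=0xa3

MEM[0x0d,0x16,0x14,0x0a] = 27 a3 95 a3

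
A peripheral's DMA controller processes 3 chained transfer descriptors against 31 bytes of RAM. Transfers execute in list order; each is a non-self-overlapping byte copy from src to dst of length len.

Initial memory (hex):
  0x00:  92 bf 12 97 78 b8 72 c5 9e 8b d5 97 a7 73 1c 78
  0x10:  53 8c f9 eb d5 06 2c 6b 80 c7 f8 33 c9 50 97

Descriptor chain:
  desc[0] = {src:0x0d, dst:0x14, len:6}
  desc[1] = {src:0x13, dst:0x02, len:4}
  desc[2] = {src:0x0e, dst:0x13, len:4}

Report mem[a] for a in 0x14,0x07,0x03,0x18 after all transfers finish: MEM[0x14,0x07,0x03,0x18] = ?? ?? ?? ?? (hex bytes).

  after D0: wrote 6B at 0x14 = 731c78538cf9
  after D1: wrote 4B at 0x02 = eb731c78
  after D2: wrote 4B at 0x13 = 1c78538c
query mem[0x14]=0x78, mem[0x07]=0xc5, mem[0x03]=0x73, mem[0x18]=0x8c

MEM[0x14,0x07,0x03,0x18] = 78 c5 73 8c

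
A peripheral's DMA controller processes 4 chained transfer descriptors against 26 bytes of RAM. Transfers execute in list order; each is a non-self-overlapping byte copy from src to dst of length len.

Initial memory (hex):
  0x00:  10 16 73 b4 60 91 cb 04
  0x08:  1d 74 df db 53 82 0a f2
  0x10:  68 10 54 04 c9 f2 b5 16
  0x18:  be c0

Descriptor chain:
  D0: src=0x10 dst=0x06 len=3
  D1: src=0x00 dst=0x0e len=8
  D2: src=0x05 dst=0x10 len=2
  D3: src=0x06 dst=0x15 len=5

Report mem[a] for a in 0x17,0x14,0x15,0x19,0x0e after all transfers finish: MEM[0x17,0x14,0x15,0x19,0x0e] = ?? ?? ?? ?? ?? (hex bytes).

MEM[0x17,0x14,0x15,0x19,0x0e] = 54 68 68 df 10

  after D0: wrote 3B at 0x06 = 681054
  after D1: wrote 8B at 0x0e = 101673b460916810
  after D2: wrote 2B at 0x10 = 9168
  after D3: wrote 5B at 0x15 = 68105474df
query mem[0x17]=0x54, mem[0x14]=0x68, mem[0x15]=0x68, mem[0x19]=0xdf, mem[0x0e]=0x10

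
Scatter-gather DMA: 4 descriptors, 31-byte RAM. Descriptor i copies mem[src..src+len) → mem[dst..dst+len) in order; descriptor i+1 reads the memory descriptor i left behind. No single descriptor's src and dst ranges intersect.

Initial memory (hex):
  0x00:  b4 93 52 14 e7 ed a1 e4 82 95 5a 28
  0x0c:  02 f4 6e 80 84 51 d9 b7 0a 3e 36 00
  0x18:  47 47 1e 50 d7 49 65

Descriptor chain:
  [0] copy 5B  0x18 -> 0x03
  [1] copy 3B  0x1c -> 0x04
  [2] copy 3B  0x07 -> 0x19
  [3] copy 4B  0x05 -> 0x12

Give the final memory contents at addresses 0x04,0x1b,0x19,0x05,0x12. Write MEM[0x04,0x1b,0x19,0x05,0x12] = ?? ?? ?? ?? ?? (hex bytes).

MEM[0x04,0x1b,0x19,0x05,0x12] = d7 95 d7 49 49

D0: mem[0x03..0x07] <- [47 47 1e 50 d7]
D1: mem[0x04..0x06] <- [d7 49 65]
D2: mem[0x19..0x1b] <- [d7 82 95]
D3: mem[0x12..0x15] <- [49 65 d7 82]
query mem[0x04]=0xd7, mem[0x1b]=0x95, mem[0x19]=0xd7, mem[0x05]=0x49, mem[0x12]=0x49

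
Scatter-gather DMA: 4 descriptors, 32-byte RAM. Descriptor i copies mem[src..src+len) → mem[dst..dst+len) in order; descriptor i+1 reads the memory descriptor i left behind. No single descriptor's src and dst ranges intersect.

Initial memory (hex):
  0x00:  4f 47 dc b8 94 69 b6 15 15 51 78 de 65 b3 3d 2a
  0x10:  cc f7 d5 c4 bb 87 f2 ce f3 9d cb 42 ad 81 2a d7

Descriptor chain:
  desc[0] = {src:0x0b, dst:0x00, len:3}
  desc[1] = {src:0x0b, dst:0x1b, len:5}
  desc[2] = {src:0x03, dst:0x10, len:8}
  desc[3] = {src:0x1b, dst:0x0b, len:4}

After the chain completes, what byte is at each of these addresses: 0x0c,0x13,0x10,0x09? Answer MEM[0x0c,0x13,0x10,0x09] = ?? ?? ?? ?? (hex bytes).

MEM[0x0c,0x13,0x10,0x09] = 65 b6 b8 51

[0] 0x0b->0x00 len=3 : de 65 b3
[1] 0x0b->0x1b len=5 : de 65 b3 3d 2a
[2] 0x03->0x10 len=8 : b8 94 69 b6 15 15 51 78
[3] 0x1b->0x0b len=4 : de 65 b3 3d
query mem[0x0c]=0x65, mem[0x13]=0xb6, mem[0x10]=0xb8, mem[0x09]=0x51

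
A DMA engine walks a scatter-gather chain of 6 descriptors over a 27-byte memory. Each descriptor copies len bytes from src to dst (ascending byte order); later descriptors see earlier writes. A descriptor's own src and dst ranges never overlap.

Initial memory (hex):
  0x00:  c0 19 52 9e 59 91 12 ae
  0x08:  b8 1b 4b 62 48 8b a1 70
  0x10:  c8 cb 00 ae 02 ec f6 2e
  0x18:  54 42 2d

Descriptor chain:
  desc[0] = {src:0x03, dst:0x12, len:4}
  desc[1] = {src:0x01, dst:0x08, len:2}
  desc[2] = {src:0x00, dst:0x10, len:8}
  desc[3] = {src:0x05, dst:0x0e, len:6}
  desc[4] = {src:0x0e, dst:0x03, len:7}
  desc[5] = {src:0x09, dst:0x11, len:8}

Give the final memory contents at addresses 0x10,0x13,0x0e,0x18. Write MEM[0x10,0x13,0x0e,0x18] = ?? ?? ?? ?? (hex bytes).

D0: mem[0x12..0x15] <- [9e 59 91 12]
D1: mem[0x08..0x09] <- [19 52]
D2: mem[0x10..0x17] <- [c0 19 52 9e 59 91 12 ae]
D3: mem[0x0e..0x13] <- [91 12 ae 19 52 4b]
D4: mem[0x03..0x09] <- [91 12 ae 19 52 4b 59]
D5: mem[0x11..0x18] <- [59 4b 62 48 8b 91 12 ae]
query mem[0x10]=0xae, mem[0x13]=0x62, mem[0x0e]=0x91, mem[0x18]=0xae

MEM[0x10,0x13,0x0e,0x18] = ae 62 91 ae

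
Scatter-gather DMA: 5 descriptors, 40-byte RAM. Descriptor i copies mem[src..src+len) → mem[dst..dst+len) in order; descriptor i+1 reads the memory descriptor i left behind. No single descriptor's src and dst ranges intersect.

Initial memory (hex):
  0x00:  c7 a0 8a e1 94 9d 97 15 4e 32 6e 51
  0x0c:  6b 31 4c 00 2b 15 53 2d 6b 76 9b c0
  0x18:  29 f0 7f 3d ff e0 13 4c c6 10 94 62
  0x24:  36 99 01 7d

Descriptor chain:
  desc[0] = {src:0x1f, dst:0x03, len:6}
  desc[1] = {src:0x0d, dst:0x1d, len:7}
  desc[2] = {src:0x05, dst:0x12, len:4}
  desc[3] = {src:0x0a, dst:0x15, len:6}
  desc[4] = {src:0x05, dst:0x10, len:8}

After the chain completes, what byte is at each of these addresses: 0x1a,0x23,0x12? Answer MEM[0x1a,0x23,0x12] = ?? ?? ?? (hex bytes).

MEM[0x1a,0x23,0x12] = 00 2d 62

  after D0: wrote 6B at 0x03 = 4cc610946236
  after D1: wrote 7B at 0x1d = 314c002b15532d
  after D2: wrote 4B at 0x12 = 10946236
  after D3: wrote 6B at 0x15 = 6e516b314c00
  after D4: wrote 8B at 0x10 = 10946236326e516b
query mem[0x1a]=0x00, mem[0x23]=0x2d, mem[0x12]=0x62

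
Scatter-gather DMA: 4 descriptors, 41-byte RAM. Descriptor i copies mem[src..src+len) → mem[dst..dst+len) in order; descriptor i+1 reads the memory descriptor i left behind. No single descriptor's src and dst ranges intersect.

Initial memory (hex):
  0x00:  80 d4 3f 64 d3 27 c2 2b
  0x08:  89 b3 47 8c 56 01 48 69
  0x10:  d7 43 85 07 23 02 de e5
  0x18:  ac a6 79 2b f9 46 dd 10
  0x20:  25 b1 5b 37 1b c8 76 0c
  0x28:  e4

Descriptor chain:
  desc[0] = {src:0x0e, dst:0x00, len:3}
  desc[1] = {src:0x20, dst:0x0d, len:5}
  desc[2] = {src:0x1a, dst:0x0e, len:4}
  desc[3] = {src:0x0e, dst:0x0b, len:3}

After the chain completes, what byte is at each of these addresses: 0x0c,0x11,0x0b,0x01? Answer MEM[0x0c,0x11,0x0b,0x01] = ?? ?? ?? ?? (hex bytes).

#0 dst[0x00+3] := {0x48,0x69,0xd7}
#1 dst[0x0d+5] := {0x25,0xb1,0x5b,0x37,0x1b}
#2 dst[0x0e+4] := {0x79,0x2b,0xf9,0x46}
#3 dst[0x0b+3] := {0x79,0x2b,0xf9}
query mem[0x0c]=0x2b, mem[0x11]=0x46, mem[0x0b]=0x79, mem[0x01]=0x69

MEM[0x0c,0x11,0x0b,0x01] = 2b 46 79 69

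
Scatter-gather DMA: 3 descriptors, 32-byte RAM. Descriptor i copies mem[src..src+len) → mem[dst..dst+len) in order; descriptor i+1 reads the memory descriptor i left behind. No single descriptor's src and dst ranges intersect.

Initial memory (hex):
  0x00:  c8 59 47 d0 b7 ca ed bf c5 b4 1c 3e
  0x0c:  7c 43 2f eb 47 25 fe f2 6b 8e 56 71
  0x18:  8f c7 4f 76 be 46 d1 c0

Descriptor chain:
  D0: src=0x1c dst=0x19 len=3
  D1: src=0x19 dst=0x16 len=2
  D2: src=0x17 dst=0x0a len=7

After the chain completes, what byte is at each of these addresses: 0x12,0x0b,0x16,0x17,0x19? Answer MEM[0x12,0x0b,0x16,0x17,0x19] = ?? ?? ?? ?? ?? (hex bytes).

#0 dst[0x19+3] := {0xbe,0x46,0xd1}
#1 dst[0x16+2] := {0xbe,0x46}
#2 dst[0x0a+7] := {0x46,0x8f,0xbe,0x46,0xd1,0xbe,0x46}
query mem[0x12]=0xfe, mem[0x0b]=0x8f, mem[0x16]=0xbe, mem[0x17]=0x46, mem[0x19]=0xbe

MEM[0x12,0x0b,0x16,0x17,0x19] = fe 8f be 46 be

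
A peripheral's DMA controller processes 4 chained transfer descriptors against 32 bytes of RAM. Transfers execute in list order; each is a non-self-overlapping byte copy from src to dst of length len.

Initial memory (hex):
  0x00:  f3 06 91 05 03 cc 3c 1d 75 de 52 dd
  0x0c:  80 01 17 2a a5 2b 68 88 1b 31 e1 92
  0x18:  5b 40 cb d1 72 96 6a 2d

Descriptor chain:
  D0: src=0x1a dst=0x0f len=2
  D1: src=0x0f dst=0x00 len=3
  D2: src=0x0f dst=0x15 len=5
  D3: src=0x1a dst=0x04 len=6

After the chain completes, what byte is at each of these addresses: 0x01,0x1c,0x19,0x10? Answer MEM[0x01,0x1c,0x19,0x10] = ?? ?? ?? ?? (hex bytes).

MEM[0x01,0x1c,0x19,0x10] = d1 72 88 d1

#0 dst[0x0f+2] := {0xcb,0xd1}
#1 dst[0x00+3] := {0xcb,0xd1,0x2b}
#2 dst[0x15+5] := {0xcb,0xd1,0x2b,0x68,0x88}
#3 dst[0x04+6] := {0xcb,0xd1,0x72,0x96,0x6a,0x2d}
query mem[0x01]=0xd1, mem[0x1c]=0x72, mem[0x19]=0x88, mem[0x10]=0xd1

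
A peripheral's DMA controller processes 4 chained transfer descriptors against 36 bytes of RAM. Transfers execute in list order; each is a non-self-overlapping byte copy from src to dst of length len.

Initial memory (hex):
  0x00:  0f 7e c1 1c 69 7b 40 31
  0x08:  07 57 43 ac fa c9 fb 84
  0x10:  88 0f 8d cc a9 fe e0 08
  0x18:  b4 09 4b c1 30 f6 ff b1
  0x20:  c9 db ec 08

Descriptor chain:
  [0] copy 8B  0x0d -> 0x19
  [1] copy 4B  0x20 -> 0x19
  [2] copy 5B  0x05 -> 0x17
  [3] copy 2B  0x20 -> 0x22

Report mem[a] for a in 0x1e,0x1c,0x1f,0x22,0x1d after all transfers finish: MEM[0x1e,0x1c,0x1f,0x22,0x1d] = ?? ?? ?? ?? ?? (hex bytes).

MEM[0x1e,0x1c,0x1f,0x22,0x1d] = 8d 08 cc a9 0f

  after D0: wrote 8B at 0x19 = c9fb84880f8dcca9
  after D1: wrote 4B at 0x19 = a9dbec08
  after D2: wrote 5B at 0x17 = 7b40310757
  after D3: wrote 2B at 0x22 = a9db
query mem[0x1e]=0x8d, mem[0x1c]=0x08, mem[0x1f]=0xcc, mem[0x22]=0xa9, mem[0x1d]=0x0f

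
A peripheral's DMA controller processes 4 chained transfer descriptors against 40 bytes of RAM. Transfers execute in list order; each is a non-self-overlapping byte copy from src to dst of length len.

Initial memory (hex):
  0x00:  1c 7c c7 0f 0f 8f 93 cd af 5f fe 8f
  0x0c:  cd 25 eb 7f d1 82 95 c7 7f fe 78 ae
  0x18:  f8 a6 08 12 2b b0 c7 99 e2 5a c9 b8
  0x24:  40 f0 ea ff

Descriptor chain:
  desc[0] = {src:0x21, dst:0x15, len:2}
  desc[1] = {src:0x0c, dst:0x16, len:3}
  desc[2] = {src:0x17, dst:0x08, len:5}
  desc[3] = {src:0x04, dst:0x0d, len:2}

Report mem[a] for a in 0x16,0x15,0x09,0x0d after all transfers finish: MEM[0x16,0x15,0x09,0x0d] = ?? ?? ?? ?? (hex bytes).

[0] 0x21->0x15 len=2 : 5a c9
[1] 0x0c->0x16 len=3 : cd 25 eb
[2] 0x17->0x08 len=5 : 25 eb a6 08 12
[3] 0x04->0x0d len=2 : 0f 8f
query mem[0x16]=0xcd, mem[0x15]=0x5a, mem[0x09]=0xeb, mem[0x0d]=0x0f

MEM[0x16,0x15,0x09,0x0d] = cd 5a eb 0f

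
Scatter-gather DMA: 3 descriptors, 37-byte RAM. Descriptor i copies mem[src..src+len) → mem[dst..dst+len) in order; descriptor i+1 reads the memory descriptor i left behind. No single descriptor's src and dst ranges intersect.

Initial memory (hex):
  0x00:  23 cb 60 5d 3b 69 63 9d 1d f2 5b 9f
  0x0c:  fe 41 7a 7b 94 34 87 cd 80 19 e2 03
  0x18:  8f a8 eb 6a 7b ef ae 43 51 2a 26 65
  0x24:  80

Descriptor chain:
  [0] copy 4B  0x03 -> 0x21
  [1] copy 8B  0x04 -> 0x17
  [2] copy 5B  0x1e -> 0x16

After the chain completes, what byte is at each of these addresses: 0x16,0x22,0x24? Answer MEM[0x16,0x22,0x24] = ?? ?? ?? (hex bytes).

[0] 0x03->0x21 len=4 : 5d 3b 69 63
[1] 0x04->0x17 len=8 : 3b 69 63 9d 1d f2 5b 9f
[2] 0x1e->0x16 len=5 : 9f 43 51 5d 3b
query mem[0x16]=0x9f, mem[0x22]=0x3b, mem[0x24]=0x63

MEM[0x16,0x22,0x24] = 9f 3b 63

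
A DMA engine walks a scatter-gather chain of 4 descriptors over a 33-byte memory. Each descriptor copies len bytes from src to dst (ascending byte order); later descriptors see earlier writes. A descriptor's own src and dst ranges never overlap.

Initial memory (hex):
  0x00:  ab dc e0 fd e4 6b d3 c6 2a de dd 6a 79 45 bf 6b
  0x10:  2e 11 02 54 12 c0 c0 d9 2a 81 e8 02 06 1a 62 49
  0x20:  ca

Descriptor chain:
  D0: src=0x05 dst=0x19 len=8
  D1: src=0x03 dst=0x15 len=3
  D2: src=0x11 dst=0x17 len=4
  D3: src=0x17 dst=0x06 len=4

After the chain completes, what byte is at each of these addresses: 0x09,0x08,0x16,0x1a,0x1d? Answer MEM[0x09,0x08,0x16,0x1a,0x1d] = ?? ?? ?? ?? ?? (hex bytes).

MEM[0x09,0x08,0x16,0x1a,0x1d] = 12 54 e4 12 de

D0: mem[0x19..0x20] <- [6b d3 c6 2a de dd 6a 79]
D1: mem[0x15..0x17] <- [fd e4 6b]
D2: mem[0x17..0x1a] <- [11 02 54 12]
D3: mem[0x06..0x09] <- [11 02 54 12]
query mem[0x09]=0x12, mem[0x08]=0x54, mem[0x16]=0xe4, mem[0x1a]=0x12, mem[0x1d]=0xde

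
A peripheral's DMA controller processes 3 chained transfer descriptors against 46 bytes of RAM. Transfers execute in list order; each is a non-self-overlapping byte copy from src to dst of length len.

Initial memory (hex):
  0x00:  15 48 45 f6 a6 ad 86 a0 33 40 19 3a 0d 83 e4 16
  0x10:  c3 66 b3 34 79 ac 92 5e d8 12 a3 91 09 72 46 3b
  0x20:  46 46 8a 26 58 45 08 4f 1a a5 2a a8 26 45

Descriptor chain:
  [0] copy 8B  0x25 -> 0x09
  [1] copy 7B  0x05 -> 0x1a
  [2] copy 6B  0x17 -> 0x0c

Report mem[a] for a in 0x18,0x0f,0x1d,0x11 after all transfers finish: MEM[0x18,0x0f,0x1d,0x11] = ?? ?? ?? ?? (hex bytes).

MEM[0x18,0x0f,0x1d,0x11] = d8 ad 33 a0

#0 dst[0x09+8] := {0x45,0x08,0x4f,0x1a,0xa5,0x2a,0xa8,0x26}
#1 dst[0x1a+7] := {0xad,0x86,0xa0,0x33,0x45,0x08,0x4f}
#2 dst[0x0c+6] := {0x5e,0xd8,0x12,0xad,0x86,0xa0}
query mem[0x18]=0xd8, mem[0x0f]=0xad, mem[0x1d]=0x33, mem[0x11]=0xa0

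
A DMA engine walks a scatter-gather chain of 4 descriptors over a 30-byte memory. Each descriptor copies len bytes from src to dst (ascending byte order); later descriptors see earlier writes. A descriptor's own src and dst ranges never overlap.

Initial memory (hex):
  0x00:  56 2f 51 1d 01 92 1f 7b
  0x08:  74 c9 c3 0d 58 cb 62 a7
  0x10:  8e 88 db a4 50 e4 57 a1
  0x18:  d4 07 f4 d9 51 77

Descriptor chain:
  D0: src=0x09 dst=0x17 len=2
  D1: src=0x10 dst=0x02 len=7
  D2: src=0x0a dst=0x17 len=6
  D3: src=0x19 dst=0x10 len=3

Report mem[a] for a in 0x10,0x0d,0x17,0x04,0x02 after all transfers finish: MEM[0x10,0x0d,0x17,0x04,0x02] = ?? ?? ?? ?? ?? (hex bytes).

D0: mem[0x17..0x18] <- [c9 c3]
D1: mem[0x02..0x08] <- [8e 88 db a4 50 e4 57]
D2: mem[0x17..0x1c] <- [c3 0d 58 cb 62 a7]
D3: mem[0x10..0x12] <- [58 cb 62]
query mem[0x10]=0x58, mem[0x0d]=0xcb, mem[0x17]=0xc3, mem[0x04]=0xdb, mem[0x02]=0x8e

MEM[0x10,0x0d,0x17,0x04,0x02] = 58 cb c3 db 8e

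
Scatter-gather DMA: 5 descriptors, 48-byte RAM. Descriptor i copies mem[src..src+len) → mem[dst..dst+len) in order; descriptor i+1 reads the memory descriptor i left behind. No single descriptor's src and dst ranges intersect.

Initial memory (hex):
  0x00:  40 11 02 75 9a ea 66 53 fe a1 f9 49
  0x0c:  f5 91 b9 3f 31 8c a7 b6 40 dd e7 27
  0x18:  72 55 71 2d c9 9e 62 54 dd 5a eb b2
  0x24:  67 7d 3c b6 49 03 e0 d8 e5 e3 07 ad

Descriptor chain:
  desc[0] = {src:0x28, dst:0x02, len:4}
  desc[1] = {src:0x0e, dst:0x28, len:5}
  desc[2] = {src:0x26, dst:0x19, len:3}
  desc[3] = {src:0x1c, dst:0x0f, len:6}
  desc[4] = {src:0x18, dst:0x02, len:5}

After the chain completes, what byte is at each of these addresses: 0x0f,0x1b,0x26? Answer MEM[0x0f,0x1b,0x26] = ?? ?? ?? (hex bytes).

MEM[0x0f,0x1b,0x26] = c9 b9 3c

#0 dst[0x02+4] := {0x49,0x03,0xe0,0xd8}
#1 dst[0x28+5] := {0xb9,0x3f,0x31,0x8c,0xa7}
#2 dst[0x19+3] := {0x3c,0xb6,0xb9}
#3 dst[0x0f+6] := {0xc9,0x9e,0x62,0x54,0xdd,0x5a}
#4 dst[0x02+5] := {0x72,0x3c,0xb6,0xb9,0xc9}
query mem[0x0f]=0xc9, mem[0x1b]=0xb9, mem[0x26]=0x3c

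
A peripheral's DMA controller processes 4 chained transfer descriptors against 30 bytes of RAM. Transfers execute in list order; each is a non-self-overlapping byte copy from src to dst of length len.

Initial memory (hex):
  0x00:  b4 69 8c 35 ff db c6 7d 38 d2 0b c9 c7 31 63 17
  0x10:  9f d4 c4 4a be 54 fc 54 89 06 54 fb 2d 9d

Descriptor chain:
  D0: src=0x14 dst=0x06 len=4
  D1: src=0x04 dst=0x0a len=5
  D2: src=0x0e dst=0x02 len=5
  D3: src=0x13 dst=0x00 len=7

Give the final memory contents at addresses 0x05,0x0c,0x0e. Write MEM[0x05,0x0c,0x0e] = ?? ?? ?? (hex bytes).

MEM[0x05,0x0c,0x0e] = 89 be fc

[0] 0x14->0x06 len=4 : be 54 fc 54
[1] 0x04->0x0a len=5 : ff db be 54 fc
[2] 0x0e->0x02 len=5 : fc 17 9f d4 c4
[3] 0x13->0x00 len=7 : 4a be 54 fc 54 89 06
query mem[0x05]=0x89, mem[0x0c]=0xbe, mem[0x0e]=0xfc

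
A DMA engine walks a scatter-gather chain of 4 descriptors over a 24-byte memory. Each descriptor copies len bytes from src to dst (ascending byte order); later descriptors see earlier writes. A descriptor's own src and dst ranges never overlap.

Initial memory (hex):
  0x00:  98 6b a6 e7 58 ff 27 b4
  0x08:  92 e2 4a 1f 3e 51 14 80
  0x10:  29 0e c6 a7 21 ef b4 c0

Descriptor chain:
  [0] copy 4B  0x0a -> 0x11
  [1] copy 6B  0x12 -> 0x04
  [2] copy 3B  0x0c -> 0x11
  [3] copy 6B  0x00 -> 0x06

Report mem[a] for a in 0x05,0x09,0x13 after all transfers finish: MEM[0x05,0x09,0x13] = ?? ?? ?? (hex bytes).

D0: mem[0x11..0x14] <- [4a 1f 3e 51]
D1: mem[0x04..0x09] <- [1f 3e 51 ef b4 c0]
D2: mem[0x11..0x13] <- [3e 51 14]
D3: mem[0x06..0x0b] <- [98 6b a6 e7 1f 3e]
query mem[0x05]=0x3e, mem[0x09]=0xe7, mem[0x13]=0x14

MEM[0x05,0x09,0x13] = 3e e7 14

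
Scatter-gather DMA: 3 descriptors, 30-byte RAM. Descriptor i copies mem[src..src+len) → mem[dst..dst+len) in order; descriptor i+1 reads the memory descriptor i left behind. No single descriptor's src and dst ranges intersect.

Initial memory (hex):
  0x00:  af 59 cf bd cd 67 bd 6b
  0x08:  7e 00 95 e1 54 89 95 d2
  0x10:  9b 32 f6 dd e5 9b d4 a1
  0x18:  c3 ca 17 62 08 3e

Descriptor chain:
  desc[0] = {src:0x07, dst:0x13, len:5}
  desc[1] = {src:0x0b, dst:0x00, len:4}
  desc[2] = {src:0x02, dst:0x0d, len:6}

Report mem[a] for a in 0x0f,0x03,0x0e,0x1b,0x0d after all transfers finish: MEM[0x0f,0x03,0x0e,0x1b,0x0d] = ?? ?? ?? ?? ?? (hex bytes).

MEM[0x0f,0x03,0x0e,0x1b,0x0d] = cd 95 95 62 89

D0: mem[0x13..0x17] <- [6b 7e 00 95 e1]
D1: mem[0x00..0x03] <- [e1 54 89 95]
D2: mem[0x0d..0x12] <- [89 95 cd 67 bd 6b]
query mem[0x0f]=0xcd, mem[0x03]=0x95, mem[0x0e]=0x95, mem[0x1b]=0x62, mem[0x0d]=0x89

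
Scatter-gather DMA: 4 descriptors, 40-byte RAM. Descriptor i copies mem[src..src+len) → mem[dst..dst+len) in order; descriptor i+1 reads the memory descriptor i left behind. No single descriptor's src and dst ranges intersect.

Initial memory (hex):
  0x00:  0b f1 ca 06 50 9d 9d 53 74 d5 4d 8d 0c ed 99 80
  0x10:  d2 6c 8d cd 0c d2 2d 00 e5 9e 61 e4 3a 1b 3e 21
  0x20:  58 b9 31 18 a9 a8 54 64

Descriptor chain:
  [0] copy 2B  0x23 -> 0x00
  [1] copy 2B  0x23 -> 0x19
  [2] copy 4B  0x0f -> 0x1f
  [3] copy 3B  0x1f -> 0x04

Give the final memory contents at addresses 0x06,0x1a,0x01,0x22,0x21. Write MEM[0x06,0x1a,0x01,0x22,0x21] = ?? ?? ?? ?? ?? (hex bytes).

MEM[0x06,0x1a,0x01,0x22,0x21] = 6c a9 a9 8d 6c

#0 dst[0x00+2] := {0x18,0xa9}
#1 dst[0x19+2] := {0x18,0xa9}
#2 dst[0x1f+4] := {0x80,0xd2,0x6c,0x8d}
#3 dst[0x04+3] := {0x80,0xd2,0x6c}
query mem[0x06]=0x6c, mem[0x1a]=0xa9, mem[0x01]=0xa9, mem[0x22]=0x8d, mem[0x21]=0x6c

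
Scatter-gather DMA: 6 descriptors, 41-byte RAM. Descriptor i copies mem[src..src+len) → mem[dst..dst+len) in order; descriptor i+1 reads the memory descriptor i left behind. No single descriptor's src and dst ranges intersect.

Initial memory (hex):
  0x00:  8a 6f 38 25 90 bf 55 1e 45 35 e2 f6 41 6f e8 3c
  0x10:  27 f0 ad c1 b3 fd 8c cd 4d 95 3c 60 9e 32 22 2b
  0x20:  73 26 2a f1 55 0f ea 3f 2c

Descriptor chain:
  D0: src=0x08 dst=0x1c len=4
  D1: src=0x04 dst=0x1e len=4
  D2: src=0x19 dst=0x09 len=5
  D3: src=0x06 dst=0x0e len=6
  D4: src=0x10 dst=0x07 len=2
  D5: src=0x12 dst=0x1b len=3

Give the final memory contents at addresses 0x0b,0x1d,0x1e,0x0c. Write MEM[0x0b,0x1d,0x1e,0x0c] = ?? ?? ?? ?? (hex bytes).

MEM[0x0b,0x1d,0x1e,0x0c] = 60 b3 90 45

  after D0: wrote 4B at 0x1c = 4535e2f6
  after D1: wrote 4B at 0x1e = 90bf551e
  after D2: wrote 5B at 0x09 = 953c604535
  after D3: wrote 6B at 0x0e = 551e45953c60
  after D4: wrote 2B at 0x07 = 4595
  after D5: wrote 3B at 0x1b = 3c60b3
query mem[0x0b]=0x60, mem[0x1d]=0xb3, mem[0x1e]=0x90, mem[0x0c]=0x45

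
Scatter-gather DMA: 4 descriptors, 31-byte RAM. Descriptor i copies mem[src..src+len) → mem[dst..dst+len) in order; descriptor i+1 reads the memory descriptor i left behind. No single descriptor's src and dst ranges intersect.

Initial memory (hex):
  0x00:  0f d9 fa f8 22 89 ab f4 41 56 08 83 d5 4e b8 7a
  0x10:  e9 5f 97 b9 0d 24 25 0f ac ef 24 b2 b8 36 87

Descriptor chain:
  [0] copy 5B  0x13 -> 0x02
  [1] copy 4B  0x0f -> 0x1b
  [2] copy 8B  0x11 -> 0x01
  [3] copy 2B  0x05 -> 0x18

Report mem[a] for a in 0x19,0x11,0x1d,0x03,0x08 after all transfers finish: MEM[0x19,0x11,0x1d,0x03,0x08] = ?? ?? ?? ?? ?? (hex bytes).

MEM[0x19,0x11,0x1d,0x03,0x08] = 25 5f 5f b9 ac

  after D0: wrote 5B at 0x02 = b90d24250f
  after D1: wrote 4B at 0x1b = 7ae95f97
  after D2: wrote 8B at 0x01 = 5f97b90d24250fac
  after D3: wrote 2B at 0x18 = 2425
query mem[0x19]=0x25, mem[0x11]=0x5f, mem[0x1d]=0x5f, mem[0x03]=0xb9, mem[0x08]=0xac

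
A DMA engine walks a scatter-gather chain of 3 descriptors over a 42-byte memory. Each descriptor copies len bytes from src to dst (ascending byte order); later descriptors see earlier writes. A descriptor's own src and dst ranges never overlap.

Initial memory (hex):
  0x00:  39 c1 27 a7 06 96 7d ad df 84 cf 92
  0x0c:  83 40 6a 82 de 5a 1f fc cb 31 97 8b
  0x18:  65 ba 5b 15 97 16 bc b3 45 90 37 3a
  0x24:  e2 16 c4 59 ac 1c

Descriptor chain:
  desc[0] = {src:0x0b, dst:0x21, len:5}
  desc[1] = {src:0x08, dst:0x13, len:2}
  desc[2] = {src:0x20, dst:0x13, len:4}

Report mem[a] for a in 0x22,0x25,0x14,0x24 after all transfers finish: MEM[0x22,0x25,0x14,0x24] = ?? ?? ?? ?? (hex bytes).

#0 dst[0x21+5] := {0x92,0x83,0x40,0x6a,0x82}
#1 dst[0x13+2] := {0xdf,0x84}
#2 dst[0x13+4] := {0x45,0x92,0x83,0x40}
query mem[0x22]=0x83, mem[0x25]=0x82, mem[0x14]=0x92, mem[0x24]=0x6a

MEM[0x22,0x25,0x14,0x24] = 83 82 92 6a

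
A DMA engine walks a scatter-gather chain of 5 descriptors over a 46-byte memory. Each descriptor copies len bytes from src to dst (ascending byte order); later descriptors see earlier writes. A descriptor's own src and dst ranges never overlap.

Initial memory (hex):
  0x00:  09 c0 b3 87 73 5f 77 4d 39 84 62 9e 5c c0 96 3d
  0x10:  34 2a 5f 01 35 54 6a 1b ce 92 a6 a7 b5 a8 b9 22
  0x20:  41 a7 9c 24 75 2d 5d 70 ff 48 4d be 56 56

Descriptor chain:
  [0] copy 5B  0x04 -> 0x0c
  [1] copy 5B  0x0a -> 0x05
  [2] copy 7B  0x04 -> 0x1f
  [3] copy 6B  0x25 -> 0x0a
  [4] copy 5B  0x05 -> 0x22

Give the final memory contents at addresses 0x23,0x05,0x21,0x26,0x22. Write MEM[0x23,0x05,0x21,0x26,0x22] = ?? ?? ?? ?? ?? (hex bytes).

MEM[0x23,0x05,0x21,0x26,0x22] = 9e 62 9e 77 62

D0: mem[0x0c..0x10] <- [73 5f 77 4d 39]
D1: mem[0x05..0x09] <- [62 9e 73 5f 77]
D2: mem[0x1f..0x25] <- [73 62 9e 73 5f 77 62]
D3: mem[0x0a..0x0f] <- [62 5d 70 ff 48 4d]
D4: mem[0x22..0x26] <- [62 9e 73 5f 77]
query mem[0x23]=0x9e, mem[0x05]=0x62, mem[0x21]=0x9e, mem[0x26]=0x77, mem[0x22]=0x62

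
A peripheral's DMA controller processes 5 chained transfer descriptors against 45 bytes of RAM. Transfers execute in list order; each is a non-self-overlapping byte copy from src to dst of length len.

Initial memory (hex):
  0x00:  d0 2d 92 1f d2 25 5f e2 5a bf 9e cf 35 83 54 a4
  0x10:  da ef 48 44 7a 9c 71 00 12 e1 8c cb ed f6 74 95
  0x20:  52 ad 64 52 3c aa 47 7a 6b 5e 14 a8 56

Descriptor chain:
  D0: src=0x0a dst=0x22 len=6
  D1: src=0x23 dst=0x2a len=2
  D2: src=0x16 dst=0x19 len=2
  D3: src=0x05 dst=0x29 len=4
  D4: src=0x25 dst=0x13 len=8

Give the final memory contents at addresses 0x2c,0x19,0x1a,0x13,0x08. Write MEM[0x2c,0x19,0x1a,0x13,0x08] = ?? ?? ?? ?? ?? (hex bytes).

MEM[0x2c,0x19,0x1a,0x13,0x08] = 5a e2 5a 83 5a

  after D0: wrote 6B at 0x22 = 9ecf358354a4
  after D1: wrote 2B at 0x2a = cf35
  after D2: wrote 2B at 0x19 = 7100
  after D3: wrote 4B at 0x29 = 255fe25a
  after D4: wrote 8B at 0x13 = 8354a46b255fe25a
query mem[0x2c]=0x5a, mem[0x19]=0xe2, mem[0x1a]=0x5a, mem[0x13]=0x83, mem[0x08]=0x5a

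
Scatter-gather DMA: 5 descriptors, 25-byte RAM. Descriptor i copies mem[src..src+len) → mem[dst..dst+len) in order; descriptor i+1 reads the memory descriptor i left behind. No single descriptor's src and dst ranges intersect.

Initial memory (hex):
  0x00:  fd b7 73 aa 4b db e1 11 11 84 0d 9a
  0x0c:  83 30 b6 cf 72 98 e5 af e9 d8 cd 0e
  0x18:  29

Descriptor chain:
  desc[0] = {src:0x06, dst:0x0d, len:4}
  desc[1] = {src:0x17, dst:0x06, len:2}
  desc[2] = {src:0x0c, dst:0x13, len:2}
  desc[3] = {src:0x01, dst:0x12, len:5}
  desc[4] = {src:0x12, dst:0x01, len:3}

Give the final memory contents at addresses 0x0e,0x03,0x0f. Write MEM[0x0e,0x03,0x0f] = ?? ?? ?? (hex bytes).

MEM[0x0e,0x03,0x0f] = 11 aa 11

#0 dst[0x0d+4] := {0xe1,0x11,0x11,0x84}
#1 dst[0x06+2] := {0x0e,0x29}
#2 dst[0x13+2] := {0x83,0xe1}
#3 dst[0x12+5] := {0xb7,0x73,0xaa,0x4b,0xdb}
#4 dst[0x01+3] := {0xb7,0x73,0xaa}
query mem[0x0e]=0x11, mem[0x03]=0xaa, mem[0x0f]=0x11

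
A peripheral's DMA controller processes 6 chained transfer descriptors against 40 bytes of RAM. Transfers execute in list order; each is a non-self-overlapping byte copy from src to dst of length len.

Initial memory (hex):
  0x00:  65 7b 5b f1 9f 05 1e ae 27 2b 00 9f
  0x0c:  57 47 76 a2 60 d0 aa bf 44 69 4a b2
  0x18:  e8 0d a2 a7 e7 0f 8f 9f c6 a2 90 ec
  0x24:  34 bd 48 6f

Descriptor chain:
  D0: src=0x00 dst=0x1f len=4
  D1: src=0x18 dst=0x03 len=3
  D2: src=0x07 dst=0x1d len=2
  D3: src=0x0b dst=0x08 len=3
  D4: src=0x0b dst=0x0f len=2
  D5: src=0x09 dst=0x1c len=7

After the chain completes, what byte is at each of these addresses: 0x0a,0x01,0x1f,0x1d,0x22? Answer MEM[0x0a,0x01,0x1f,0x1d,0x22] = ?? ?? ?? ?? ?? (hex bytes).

  after D0: wrote 4B at 0x1f = 657b5bf1
  after D1: wrote 3B at 0x03 = e80da2
  after D2: wrote 2B at 0x1d = ae27
  after D3: wrote 3B at 0x08 = 9f5747
  after D4: wrote 2B at 0x0f = 9f57
  after D5: wrote 7B at 0x1c = 57479f5747769f
query mem[0x0a]=0x47, mem[0x01]=0x7b, mem[0x1f]=0x57, mem[0x1d]=0x47, mem[0x22]=0x9f

MEM[0x0a,0x01,0x1f,0x1d,0x22] = 47 7b 57 47 9f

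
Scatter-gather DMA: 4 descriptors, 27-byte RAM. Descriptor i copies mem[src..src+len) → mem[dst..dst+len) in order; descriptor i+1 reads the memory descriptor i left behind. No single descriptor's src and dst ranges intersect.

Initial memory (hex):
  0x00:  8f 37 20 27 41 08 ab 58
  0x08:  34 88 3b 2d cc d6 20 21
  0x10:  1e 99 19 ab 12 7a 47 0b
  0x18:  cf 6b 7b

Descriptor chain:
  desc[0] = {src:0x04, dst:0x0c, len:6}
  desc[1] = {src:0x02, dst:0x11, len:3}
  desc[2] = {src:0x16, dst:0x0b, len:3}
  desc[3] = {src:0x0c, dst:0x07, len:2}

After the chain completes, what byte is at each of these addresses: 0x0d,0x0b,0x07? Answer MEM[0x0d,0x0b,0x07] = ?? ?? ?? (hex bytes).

MEM[0x0d,0x0b,0x07] = cf 47 0b

  after D0: wrote 6B at 0x0c = 4108ab583488
  after D1: wrote 3B at 0x11 = 202741
  after D2: wrote 3B at 0x0b = 470bcf
  after D3: wrote 2B at 0x07 = 0bcf
query mem[0x0d]=0xcf, mem[0x0b]=0x47, mem[0x07]=0x0b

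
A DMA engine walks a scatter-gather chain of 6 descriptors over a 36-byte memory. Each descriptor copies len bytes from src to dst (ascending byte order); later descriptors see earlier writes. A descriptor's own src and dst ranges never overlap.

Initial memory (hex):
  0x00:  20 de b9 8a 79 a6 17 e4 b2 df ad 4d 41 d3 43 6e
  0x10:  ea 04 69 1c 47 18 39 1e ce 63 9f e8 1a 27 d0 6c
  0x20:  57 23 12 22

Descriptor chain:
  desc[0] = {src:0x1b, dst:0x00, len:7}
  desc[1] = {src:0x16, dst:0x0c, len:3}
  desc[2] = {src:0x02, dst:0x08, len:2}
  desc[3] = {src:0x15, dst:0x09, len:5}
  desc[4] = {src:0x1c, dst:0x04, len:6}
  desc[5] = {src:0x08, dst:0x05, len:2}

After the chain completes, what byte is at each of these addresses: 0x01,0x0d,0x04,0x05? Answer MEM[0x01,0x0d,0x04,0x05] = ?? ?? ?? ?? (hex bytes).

MEM[0x01,0x0d,0x04,0x05] = 1a 63 1a 57

D0: mem[0x00..0x06] <- [e8 1a 27 d0 6c 57 23]
D1: mem[0x0c..0x0e] <- [39 1e ce]
D2: mem[0x08..0x09] <- [27 d0]
D3: mem[0x09..0x0d] <- [18 39 1e ce 63]
D4: mem[0x04..0x09] <- [1a 27 d0 6c 57 23]
D5: mem[0x05..0x06] <- [57 23]
query mem[0x01]=0x1a, mem[0x0d]=0x63, mem[0x04]=0x1a, mem[0x05]=0x57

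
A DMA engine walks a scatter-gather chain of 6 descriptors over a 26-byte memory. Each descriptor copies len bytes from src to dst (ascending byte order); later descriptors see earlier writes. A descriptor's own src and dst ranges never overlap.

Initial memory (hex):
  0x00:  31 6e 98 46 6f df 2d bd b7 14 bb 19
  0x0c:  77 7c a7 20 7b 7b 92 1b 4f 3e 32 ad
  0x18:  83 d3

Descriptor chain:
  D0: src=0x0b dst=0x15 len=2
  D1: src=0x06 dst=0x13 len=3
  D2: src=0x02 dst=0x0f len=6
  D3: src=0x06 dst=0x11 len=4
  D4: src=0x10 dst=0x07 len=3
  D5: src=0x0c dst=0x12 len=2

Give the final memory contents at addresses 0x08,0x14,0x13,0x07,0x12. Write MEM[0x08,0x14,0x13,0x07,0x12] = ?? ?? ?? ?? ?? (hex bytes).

  after D0: wrote 2B at 0x15 = 1977
  after D1: wrote 3B at 0x13 = 2dbdb7
  after D2: wrote 6B at 0x0f = 98466fdf2dbd
  after D3: wrote 4B at 0x11 = 2dbdb714
  after D4: wrote 3B at 0x07 = 462dbd
  after D5: wrote 2B at 0x12 = 777c
query mem[0x08]=0x2d, mem[0x14]=0x14, mem[0x13]=0x7c, mem[0x07]=0x46, mem[0x12]=0x77

MEM[0x08,0x14,0x13,0x07,0x12] = 2d 14 7c 46 77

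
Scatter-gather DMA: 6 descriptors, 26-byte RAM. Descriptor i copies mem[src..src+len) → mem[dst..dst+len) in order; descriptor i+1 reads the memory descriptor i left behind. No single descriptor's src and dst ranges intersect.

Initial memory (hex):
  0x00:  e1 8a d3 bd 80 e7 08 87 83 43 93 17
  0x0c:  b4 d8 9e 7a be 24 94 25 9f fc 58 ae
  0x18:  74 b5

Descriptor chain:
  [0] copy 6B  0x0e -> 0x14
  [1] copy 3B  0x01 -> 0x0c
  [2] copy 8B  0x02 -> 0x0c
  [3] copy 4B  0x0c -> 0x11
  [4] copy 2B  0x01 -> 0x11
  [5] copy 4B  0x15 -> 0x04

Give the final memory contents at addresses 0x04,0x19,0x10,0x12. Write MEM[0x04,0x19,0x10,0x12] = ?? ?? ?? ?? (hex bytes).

D0: mem[0x14..0x19] <- [9e 7a be 24 94 25]
D1: mem[0x0c..0x0e] <- [8a d3 bd]
D2: mem[0x0c..0x13] <- [d3 bd 80 e7 08 87 83 43]
D3: mem[0x11..0x14] <- [d3 bd 80 e7]
D4: mem[0x11..0x12] <- [8a d3]
D5: mem[0x04..0x07] <- [7a be 24 94]
query mem[0x04]=0x7a, mem[0x19]=0x25, mem[0x10]=0x08, mem[0x12]=0xd3

MEM[0x04,0x19,0x10,0x12] = 7a 25 08 d3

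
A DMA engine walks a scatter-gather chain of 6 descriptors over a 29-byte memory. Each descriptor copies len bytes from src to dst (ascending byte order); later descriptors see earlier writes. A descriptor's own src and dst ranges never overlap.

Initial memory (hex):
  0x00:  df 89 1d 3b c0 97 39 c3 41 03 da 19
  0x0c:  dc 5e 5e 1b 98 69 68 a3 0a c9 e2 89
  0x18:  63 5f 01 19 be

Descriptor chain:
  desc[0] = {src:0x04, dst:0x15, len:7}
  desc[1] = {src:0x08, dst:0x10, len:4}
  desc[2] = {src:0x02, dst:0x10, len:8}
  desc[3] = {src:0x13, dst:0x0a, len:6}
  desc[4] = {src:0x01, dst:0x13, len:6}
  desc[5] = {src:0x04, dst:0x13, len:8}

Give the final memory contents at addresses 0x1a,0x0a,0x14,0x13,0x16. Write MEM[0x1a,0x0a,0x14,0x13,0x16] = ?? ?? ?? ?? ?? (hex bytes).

D0: mem[0x15..0x1b] <- [c0 97 39 c3 41 03 da]
D1: mem[0x10..0x13] <- [41 03 da 19]
D2: mem[0x10..0x17] <- [1d 3b c0 97 39 c3 41 03]
D3: mem[0x0a..0x0f] <- [97 39 c3 41 03 c3]
D4: mem[0x13..0x18] <- [89 1d 3b c0 97 39]
D5: mem[0x13..0x1a] <- [c0 97 39 c3 41 03 97 39]
query mem[0x1a]=0x39, mem[0x0a]=0x97, mem[0x14]=0x97, mem[0x13]=0xc0, mem[0x16]=0xc3

MEM[0x1a,0x0a,0x14,0x13,0x16] = 39 97 97 c0 c3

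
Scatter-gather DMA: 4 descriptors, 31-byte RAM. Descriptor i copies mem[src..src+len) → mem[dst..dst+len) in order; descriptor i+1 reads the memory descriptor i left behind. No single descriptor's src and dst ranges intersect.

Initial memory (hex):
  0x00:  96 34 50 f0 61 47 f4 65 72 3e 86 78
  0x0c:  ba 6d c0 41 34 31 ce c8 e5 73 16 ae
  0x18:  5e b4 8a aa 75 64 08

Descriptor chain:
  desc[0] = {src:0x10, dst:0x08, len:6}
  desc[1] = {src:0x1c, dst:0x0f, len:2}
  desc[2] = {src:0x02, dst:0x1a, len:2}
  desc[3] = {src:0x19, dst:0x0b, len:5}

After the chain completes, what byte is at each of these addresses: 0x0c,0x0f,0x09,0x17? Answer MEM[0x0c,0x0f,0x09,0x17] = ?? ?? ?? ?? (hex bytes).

MEM[0x0c,0x0f,0x09,0x17] = 50 64 31 ae

  after D0: wrote 6B at 0x08 = 3431cec8e573
  after D1: wrote 2B at 0x0f = 7564
  after D2: wrote 2B at 0x1a = 50f0
  after D3: wrote 5B at 0x0b = b450f07564
query mem[0x0c]=0x50, mem[0x0f]=0x64, mem[0x09]=0x31, mem[0x17]=0xae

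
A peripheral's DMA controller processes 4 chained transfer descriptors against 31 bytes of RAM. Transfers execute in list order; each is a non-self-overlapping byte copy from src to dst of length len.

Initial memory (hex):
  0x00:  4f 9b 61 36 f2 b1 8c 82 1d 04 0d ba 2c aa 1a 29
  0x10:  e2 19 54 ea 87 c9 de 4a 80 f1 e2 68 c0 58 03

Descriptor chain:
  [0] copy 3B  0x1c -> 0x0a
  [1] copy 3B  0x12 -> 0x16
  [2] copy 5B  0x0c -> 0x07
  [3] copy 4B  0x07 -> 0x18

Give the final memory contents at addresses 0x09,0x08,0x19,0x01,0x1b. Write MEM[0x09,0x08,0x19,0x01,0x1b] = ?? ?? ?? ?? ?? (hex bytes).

  after D0: wrote 3B at 0x0a = c05803
  after D1: wrote 3B at 0x16 = 54ea87
  after D2: wrote 5B at 0x07 = 03aa1a29e2
  after D3: wrote 4B at 0x18 = 03aa1a29
query mem[0x09]=0x1a, mem[0x08]=0xaa, mem[0x19]=0xaa, mem[0x01]=0x9b, mem[0x1b]=0x29

MEM[0x09,0x08,0x19,0x01,0x1b] = 1a aa aa 9b 29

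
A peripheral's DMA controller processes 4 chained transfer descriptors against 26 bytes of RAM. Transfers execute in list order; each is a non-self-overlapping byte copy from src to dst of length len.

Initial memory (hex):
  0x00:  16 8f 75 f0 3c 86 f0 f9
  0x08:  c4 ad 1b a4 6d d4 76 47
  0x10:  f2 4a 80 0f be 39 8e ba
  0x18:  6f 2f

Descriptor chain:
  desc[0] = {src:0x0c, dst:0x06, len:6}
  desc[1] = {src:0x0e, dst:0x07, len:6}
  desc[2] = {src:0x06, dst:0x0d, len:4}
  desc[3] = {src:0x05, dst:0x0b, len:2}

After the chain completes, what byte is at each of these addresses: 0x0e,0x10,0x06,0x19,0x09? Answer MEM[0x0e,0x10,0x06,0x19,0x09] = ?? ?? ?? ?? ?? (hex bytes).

[0] 0x0c->0x06 len=6 : 6d d4 76 47 f2 4a
[1] 0x0e->0x07 len=6 : 76 47 f2 4a 80 0f
[2] 0x06->0x0d len=4 : 6d 76 47 f2
[3] 0x05->0x0b len=2 : 86 6d
query mem[0x0e]=0x76, mem[0x10]=0xf2, mem[0x06]=0x6d, mem[0x19]=0x2f, mem[0x09]=0xf2

MEM[0x0e,0x10,0x06,0x19,0x09] = 76 f2 6d 2f f2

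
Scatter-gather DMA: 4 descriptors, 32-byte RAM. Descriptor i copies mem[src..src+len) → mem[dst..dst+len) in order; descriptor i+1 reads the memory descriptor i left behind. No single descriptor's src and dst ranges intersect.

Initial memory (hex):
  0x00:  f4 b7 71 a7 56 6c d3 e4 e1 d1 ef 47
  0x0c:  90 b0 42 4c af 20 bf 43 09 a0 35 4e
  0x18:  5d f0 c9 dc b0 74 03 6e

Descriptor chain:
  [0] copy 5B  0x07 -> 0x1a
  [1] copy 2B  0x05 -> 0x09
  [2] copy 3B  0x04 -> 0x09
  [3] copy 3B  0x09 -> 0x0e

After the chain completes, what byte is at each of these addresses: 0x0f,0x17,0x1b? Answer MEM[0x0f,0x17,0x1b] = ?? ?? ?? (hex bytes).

[0] 0x07->0x1a len=5 : e4 e1 d1 ef 47
[1] 0x05->0x09 len=2 : 6c d3
[2] 0x04->0x09 len=3 : 56 6c d3
[3] 0x09->0x0e len=3 : 56 6c d3
query mem[0x0f]=0x6c, mem[0x17]=0x4e, mem[0x1b]=0xe1

MEM[0x0f,0x17,0x1b] = 6c 4e e1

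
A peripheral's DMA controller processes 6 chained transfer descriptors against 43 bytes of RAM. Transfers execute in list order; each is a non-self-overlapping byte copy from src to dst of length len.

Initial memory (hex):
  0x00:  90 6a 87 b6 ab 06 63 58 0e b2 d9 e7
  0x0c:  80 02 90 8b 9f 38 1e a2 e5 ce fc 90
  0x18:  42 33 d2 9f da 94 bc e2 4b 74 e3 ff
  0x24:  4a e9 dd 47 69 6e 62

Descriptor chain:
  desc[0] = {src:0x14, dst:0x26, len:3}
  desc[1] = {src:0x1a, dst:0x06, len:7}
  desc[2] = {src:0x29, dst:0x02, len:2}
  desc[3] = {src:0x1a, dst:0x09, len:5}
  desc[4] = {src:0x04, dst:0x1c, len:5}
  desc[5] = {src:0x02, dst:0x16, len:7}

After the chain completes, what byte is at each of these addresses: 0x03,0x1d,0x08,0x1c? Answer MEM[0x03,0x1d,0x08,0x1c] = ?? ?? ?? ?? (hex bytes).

  after D0: wrote 3B at 0x26 = e5cefc
  after D1: wrote 7B at 0x06 = d29fda94bce24b
  after D2: wrote 2B at 0x02 = 6e62
  after D3: wrote 5B at 0x09 = d29fda94bc
  after D4: wrote 5B at 0x1c = ab06d29fda
  after D5: wrote 7B at 0x16 = 6e62ab06d29fda
query mem[0x03]=0x62, mem[0x1d]=0x06, mem[0x08]=0xda, mem[0x1c]=0xda

MEM[0x03,0x1d,0x08,0x1c] = 62 06 da da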